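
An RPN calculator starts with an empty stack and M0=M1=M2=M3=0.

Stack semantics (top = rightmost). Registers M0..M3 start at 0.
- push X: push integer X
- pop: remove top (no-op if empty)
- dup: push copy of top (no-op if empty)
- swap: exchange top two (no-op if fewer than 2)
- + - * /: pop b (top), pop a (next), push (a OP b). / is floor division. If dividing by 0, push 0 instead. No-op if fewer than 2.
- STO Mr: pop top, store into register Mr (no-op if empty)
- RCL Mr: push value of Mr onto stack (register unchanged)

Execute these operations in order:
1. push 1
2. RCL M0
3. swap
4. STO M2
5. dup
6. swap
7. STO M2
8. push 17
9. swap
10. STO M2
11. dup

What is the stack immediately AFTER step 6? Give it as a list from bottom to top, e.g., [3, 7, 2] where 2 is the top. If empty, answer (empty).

After op 1 (push 1): stack=[1] mem=[0,0,0,0]
After op 2 (RCL M0): stack=[1,0] mem=[0,0,0,0]
After op 3 (swap): stack=[0,1] mem=[0,0,0,0]
After op 4 (STO M2): stack=[0] mem=[0,0,1,0]
After op 5 (dup): stack=[0,0] mem=[0,0,1,0]
After op 6 (swap): stack=[0,0] mem=[0,0,1,0]

[0, 0]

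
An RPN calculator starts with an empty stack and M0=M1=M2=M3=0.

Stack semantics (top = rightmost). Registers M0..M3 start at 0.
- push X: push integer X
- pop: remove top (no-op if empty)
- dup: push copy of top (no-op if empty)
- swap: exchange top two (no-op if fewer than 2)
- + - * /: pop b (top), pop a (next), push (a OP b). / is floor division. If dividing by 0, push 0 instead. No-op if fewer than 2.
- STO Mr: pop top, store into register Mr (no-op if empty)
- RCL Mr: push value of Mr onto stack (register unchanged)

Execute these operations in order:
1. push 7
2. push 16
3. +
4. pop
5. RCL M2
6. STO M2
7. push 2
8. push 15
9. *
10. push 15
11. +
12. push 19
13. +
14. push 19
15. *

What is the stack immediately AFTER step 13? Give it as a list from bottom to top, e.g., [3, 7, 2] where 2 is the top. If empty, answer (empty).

After op 1 (push 7): stack=[7] mem=[0,0,0,0]
After op 2 (push 16): stack=[7,16] mem=[0,0,0,0]
After op 3 (+): stack=[23] mem=[0,0,0,0]
After op 4 (pop): stack=[empty] mem=[0,0,0,0]
After op 5 (RCL M2): stack=[0] mem=[0,0,0,0]
After op 6 (STO M2): stack=[empty] mem=[0,0,0,0]
After op 7 (push 2): stack=[2] mem=[0,0,0,0]
After op 8 (push 15): stack=[2,15] mem=[0,0,0,0]
After op 9 (*): stack=[30] mem=[0,0,0,0]
After op 10 (push 15): stack=[30,15] mem=[0,0,0,0]
After op 11 (+): stack=[45] mem=[0,0,0,0]
After op 12 (push 19): stack=[45,19] mem=[0,0,0,0]
After op 13 (+): stack=[64] mem=[0,0,0,0]

[64]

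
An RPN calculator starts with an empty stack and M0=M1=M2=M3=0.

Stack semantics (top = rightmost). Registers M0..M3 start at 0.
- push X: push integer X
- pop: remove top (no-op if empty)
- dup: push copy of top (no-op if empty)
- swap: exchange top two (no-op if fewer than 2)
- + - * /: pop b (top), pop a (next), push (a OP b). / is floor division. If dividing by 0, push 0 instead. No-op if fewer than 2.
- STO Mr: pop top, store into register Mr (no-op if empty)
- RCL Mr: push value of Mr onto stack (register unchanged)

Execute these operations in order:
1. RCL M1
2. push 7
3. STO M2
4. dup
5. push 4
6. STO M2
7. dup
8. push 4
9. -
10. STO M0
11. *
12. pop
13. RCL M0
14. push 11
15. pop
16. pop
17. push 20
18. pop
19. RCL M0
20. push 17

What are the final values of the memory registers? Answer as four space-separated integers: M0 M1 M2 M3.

After op 1 (RCL M1): stack=[0] mem=[0,0,0,0]
After op 2 (push 7): stack=[0,7] mem=[0,0,0,0]
After op 3 (STO M2): stack=[0] mem=[0,0,7,0]
After op 4 (dup): stack=[0,0] mem=[0,0,7,0]
After op 5 (push 4): stack=[0,0,4] mem=[0,0,7,0]
After op 6 (STO M2): stack=[0,0] mem=[0,0,4,0]
After op 7 (dup): stack=[0,0,0] mem=[0,0,4,0]
After op 8 (push 4): stack=[0,0,0,4] mem=[0,0,4,0]
After op 9 (-): stack=[0,0,-4] mem=[0,0,4,0]
After op 10 (STO M0): stack=[0,0] mem=[-4,0,4,0]
After op 11 (*): stack=[0] mem=[-4,0,4,0]
After op 12 (pop): stack=[empty] mem=[-4,0,4,0]
After op 13 (RCL M0): stack=[-4] mem=[-4,0,4,0]
After op 14 (push 11): stack=[-4,11] mem=[-4,0,4,0]
After op 15 (pop): stack=[-4] mem=[-4,0,4,0]
After op 16 (pop): stack=[empty] mem=[-4,0,4,0]
After op 17 (push 20): stack=[20] mem=[-4,0,4,0]
After op 18 (pop): stack=[empty] mem=[-4,0,4,0]
After op 19 (RCL M0): stack=[-4] mem=[-4,0,4,0]
After op 20 (push 17): stack=[-4,17] mem=[-4,0,4,0]

Answer: -4 0 4 0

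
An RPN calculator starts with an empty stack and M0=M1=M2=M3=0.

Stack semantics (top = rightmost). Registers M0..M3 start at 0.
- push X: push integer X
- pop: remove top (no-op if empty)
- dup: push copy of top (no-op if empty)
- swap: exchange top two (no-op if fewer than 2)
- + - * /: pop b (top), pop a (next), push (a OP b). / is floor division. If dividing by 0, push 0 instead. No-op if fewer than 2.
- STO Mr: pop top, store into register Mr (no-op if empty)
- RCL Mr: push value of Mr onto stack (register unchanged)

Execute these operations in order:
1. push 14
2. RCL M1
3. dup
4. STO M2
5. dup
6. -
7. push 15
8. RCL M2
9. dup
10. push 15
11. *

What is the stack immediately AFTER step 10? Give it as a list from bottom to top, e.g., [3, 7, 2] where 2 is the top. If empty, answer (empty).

After op 1 (push 14): stack=[14] mem=[0,0,0,0]
After op 2 (RCL M1): stack=[14,0] mem=[0,0,0,0]
After op 3 (dup): stack=[14,0,0] mem=[0,0,0,0]
After op 4 (STO M2): stack=[14,0] mem=[0,0,0,0]
After op 5 (dup): stack=[14,0,0] mem=[0,0,0,0]
After op 6 (-): stack=[14,0] mem=[0,0,0,0]
After op 7 (push 15): stack=[14,0,15] mem=[0,0,0,0]
After op 8 (RCL M2): stack=[14,0,15,0] mem=[0,0,0,0]
After op 9 (dup): stack=[14,0,15,0,0] mem=[0,0,0,0]
After op 10 (push 15): stack=[14,0,15,0,0,15] mem=[0,0,0,0]

[14, 0, 15, 0, 0, 15]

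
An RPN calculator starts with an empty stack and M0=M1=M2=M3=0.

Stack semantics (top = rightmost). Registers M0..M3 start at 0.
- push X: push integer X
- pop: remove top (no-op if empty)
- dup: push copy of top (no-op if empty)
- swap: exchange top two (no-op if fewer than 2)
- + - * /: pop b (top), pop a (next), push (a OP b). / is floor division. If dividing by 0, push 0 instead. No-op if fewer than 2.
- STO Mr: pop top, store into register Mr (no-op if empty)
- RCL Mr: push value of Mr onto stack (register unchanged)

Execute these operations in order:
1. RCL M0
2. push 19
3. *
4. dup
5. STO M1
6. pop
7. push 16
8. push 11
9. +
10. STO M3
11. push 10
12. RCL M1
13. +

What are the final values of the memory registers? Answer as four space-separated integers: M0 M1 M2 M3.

After op 1 (RCL M0): stack=[0] mem=[0,0,0,0]
After op 2 (push 19): stack=[0,19] mem=[0,0,0,0]
After op 3 (*): stack=[0] mem=[0,0,0,0]
After op 4 (dup): stack=[0,0] mem=[0,0,0,0]
After op 5 (STO M1): stack=[0] mem=[0,0,0,0]
After op 6 (pop): stack=[empty] mem=[0,0,0,0]
After op 7 (push 16): stack=[16] mem=[0,0,0,0]
After op 8 (push 11): stack=[16,11] mem=[0,0,0,0]
After op 9 (+): stack=[27] mem=[0,0,0,0]
After op 10 (STO M3): stack=[empty] mem=[0,0,0,27]
After op 11 (push 10): stack=[10] mem=[0,0,0,27]
After op 12 (RCL M1): stack=[10,0] mem=[0,0,0,27]
After op 13 (+): stack=[10] mem=[0,0,0,27]

Answer: 0 0 0 27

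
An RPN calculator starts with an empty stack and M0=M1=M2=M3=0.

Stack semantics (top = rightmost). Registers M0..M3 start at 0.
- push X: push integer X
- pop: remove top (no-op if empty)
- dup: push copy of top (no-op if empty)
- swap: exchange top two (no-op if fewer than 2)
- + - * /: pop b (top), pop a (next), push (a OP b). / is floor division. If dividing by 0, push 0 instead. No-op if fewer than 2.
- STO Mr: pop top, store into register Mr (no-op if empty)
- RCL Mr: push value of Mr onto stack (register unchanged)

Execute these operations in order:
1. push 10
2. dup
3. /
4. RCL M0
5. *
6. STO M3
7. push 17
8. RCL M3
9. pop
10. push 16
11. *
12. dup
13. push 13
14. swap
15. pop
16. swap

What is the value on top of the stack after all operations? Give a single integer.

After op 1 (push 10): stack=[10] mem=[0,0,0,0]
After op 2 (dup): stack=[10,10] mem=[0,0,0,0]
After op 3 (/): stack=[1] mem=[0,0,0,0]
After op 4 (RCL M0): stack=[1,0] mem=[0,0,0,0]
After op 5 (*): stack=[0] mem=[0,0,0,0]
After op 6 (STO M3): stack=[empty] mem=[0,0,0,0]
After op 7 (push 17): stack=[17] mem=[0,0,0,0]
After op 8 (RCL M3): stack=[17,0] mem=[0,0,0,0]
After op 9 (pop): stack=[17] mem=[0,0,0,0]
After op 10 (push 16): stack=[17,16] mem=[0,0,0,0]
After op 11 (*): stack=[272] mem=[0,0,0,0]
After op 12 (dup): stack=[272,272] mem=[0,0,0,0]
After op 13 (push 13): stack=[272,272,13] mem=[0,0,0,0]
After op 14 (swap): stack=[272,13,272] mem=[0,0,0,0]
After op 15 (pop): stack=[272,13] mem=[0,0,0,0]
After op 16 (swap): stack=[13,272] mem=[0,0,0,0]

Answer: 272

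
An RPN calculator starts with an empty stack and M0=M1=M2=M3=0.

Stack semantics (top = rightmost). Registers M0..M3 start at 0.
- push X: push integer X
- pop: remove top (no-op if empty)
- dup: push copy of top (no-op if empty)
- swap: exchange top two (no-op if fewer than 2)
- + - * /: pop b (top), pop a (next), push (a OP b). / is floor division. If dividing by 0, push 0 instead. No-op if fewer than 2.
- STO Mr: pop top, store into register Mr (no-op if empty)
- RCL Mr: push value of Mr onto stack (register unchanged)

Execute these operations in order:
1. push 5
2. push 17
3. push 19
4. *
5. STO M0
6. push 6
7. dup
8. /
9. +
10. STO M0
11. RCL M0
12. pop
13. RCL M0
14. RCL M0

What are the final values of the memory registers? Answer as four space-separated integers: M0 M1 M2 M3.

After op 1 (push 5): stack=[5] mem=[0,0,0,0]
After op 2 (push 17): stack=[5,17] mem=[0,0,0,0]
After op 3 (push 19): stack=[5,17,19] mem=[0,0,0,0]
After op 4 (*): stack=[5,323] mem=[0,0,0,0]
After op 5 (STO M0): stack=[5] mem=[323,0,0,0]
After op 6 (push 6): stack=[5,6] mem=[323,0,0,0]
After op 7 (dup): stack=[5,6,6] mem=[323,0,0,0]
After op 8 (/): stack=[5,1] mem=[323,0,0,0]
After op 9 (+): stack=[6] mem=[323,0,0,0]
After op 10 (STO M0): stack=[empty] mem=[6,0,0,0]
After op 11 (RCL M0): stack=[6] mem=[6,0,0,0]
After op 12 (pop): stack=[empty] mem=[6,0,0,0]
After op 13 (RCL M0): stack=[6] mem=[6,0,0,0]
After op 14 (RCL M0): stack=[6,6] mem=[6,0,0,0]

Answer: 6 0 0 0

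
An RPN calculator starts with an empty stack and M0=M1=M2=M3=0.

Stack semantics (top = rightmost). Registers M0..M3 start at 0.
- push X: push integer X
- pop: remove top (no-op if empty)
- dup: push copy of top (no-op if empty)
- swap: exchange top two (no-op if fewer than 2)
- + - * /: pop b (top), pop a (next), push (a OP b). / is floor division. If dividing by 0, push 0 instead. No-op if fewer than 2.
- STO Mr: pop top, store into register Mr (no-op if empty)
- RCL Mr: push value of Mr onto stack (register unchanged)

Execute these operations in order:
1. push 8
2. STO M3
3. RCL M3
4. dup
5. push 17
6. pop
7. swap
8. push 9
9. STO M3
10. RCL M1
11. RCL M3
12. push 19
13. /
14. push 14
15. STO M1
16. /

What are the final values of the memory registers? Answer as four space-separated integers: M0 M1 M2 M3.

Answer: 0 14 0 9

Derivation:
After op 1 (push 8): stack=[8] mem=[0,0,0,0]
After op 2 (STO M3): stack=[empty] mem=[0,0,0,8]
After op 3 (RCL M3): stack=[8] mem=[0,0,0,8]
After op 4 (dup): stack=[8,8] mem=[0,0,0,8]
After op 5 (push 17): stack=[8,8,17] mem=[0,0,0,8]
After op 6 (pop): stack=[8,8] mem=[0,0,0,8]
After op 7 (swap): stack=[8,8] mem=[0,0,0,8]
After op 8 (push 9): stack=[8,8,9] mem=[0,0,0,8]
After op 9 (STO M3): stack=[8,8] mem=[0,0,0,9]
After op 10 (RCL M1): stack=[8,8,0] mem=[0,0,0,9]
After op 11 (RCL M3): stack=[8,8,0,9] mem=[0,0,0,9]
After op 12 (push 19): stack=[8,8,0,9,19] mem=[0,0,0,9]
After op 13 (/): stack=[8,8,0,0] mem=[0,0,0,9]
After op 14 (push 14): stack=[8,8,0,0,14] mem=[0,0,0,9]
After op 15 (STO M1): stack=[8,8,0,0] mem=[0,14,0,9]
After op 16 (/): stack=[8,8,0] mem=[0,14,0,9]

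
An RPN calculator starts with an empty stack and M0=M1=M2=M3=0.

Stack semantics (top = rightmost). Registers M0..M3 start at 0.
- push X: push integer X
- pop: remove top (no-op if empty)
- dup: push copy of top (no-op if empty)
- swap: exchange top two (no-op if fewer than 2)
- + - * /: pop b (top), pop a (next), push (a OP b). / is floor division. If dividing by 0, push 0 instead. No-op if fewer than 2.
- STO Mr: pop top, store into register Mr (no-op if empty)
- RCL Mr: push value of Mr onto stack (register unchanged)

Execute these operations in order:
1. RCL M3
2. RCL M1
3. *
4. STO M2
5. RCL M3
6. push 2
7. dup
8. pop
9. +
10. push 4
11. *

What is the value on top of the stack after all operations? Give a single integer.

Answer: 8

Derivation:
After op 1 (RCL M3): stack=[0] mem=[0,0,0,0]
After op 2 (RCL M1): stack=[0,0] mem=[0,0,0,0]
After op 3 (*): stack=[0] mem=[0,0,0,0]
After op 4 (STO M2): stack=[empty] mem=[0,0,0,0]
After op 5 (RCL M3): stack=[0] mem=[0,0,0,0]
After op 6 (push 2): stack=[0,2] mem=[0,0,0,0]
After op 7 (dup): stack=[0,2,2] mem=[0,0,0,0]
After op 8 (pop): stack=[0,2] mem=[0,0,0,0]
After op 9 (+): stack=[2] mem=[0,0,0,0]
After op 10 (push 4): stack=[2,4] mem=[0,0,0,0]
After op 11 (*): stack=[8] mem=[0,0,0,0]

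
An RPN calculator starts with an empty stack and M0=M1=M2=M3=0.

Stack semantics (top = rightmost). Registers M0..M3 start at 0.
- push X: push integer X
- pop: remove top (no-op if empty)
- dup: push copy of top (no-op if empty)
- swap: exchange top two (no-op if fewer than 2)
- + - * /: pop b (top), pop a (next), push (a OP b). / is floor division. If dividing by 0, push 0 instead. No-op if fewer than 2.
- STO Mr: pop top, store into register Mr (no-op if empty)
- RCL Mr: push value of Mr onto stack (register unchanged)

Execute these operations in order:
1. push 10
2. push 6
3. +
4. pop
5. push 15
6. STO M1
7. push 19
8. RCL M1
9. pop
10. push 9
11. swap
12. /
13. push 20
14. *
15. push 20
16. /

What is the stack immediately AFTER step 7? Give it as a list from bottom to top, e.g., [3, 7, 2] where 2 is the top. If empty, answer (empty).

After op 1 (push 10): stack=[10] mem=[0,0,0,0]
After op 2 (push 6): stack=[10,6] mem=[0,0,0,0]
After op 3 (+): stack=[16] mem=[0,0,0,0]
After op 4 (pop): stack=[empty] mem=[0,0,0,0]
After op 5 (push 15): stack=[15] mem=[0,0,0,0]
After op 6 (STO M1): stack=[empty] mem=[0,15,0,0]
After op 7 (push 19): stack=[19] mem=[0,15,0,0]

[19]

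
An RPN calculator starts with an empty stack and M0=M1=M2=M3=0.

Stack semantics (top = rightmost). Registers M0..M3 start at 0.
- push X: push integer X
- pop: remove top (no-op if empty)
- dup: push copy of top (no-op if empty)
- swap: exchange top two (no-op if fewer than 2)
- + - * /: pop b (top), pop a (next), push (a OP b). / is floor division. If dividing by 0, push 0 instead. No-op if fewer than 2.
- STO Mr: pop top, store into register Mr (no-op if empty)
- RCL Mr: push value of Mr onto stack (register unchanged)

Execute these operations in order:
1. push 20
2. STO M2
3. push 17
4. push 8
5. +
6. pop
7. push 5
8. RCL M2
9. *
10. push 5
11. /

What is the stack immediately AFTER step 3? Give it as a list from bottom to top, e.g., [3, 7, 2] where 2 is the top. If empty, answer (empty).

After op 1 (push 20): stack=[20] mem=[0,0,0,0]
After op 2 (STO M2): stack=[empty] mem=[0,0,20,0]
After op 3 (push 17): stack=[17] mem=[0,0,20,0]

[17]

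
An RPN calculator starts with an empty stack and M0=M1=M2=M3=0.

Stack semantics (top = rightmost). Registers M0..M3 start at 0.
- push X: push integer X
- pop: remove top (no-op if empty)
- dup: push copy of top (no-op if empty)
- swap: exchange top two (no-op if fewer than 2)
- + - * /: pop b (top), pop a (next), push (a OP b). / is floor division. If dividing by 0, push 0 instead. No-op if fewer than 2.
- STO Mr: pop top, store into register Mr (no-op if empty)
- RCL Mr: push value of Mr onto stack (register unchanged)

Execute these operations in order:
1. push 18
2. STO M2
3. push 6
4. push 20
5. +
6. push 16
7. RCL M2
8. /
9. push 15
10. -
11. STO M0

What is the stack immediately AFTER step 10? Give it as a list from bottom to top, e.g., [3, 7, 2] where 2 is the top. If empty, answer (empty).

After op 1 (push 18): stack=[18] mem=[0,0,0,0]
After op 2 (STO M2): stack=[empty] mem=[0,0,18,0]
After op 3 (push 6): stack=[6] mem=[0,0,18,0]
After op 4 (push 20): stack=[6,20] mem=[0,0,18,0]
After op 5 (+): stack=[26] mem=[0,0,18,0]
After op 6 (push 16): stack=[26,16] mem=[0,0,18,0]
After op 7 (RCL M2): stack=[26,16,18] mem=[0,0,18,0]
After op 8 (/): stack=[26,0] mem=[0,0,18,0]
After op 9 (push 15): stack=[26,0,15] mem=[0,0,18,0]
After op 10 (-): stack=[26,-15] mem=[0,0,18,0]

[26, -15]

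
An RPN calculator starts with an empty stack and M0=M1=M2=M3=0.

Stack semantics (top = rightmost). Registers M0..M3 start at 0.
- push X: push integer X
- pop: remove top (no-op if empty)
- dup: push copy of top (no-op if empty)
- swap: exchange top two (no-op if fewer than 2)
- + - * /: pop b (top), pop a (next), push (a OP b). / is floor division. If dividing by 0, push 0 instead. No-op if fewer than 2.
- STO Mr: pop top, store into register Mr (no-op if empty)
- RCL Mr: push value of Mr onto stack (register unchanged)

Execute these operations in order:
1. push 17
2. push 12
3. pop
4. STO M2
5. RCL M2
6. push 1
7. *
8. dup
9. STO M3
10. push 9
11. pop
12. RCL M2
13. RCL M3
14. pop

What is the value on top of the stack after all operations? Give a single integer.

After op 1 (push 17): stack=[17] mem=[0,0,0,0]
After op 2 (push 12): stack=[17,12] mem=[0,0,0,0]
After op 3 (pop): stack=[17] mem=[0,0,0,0]
After op 4 (STO M2): stack=[empty] mem=[0,0,17,0]
After op 5 (RCL M2): stack=[17] mem=[0,0,17,0]
After op 6 (push 1): stack=[17,1] mem=[0,0,17,0]
After op 7 (*): stack=[17] mem=[0,0,17,0]
After op 8 (dup): stack=[17,17] mem=[0,0,17,0]
After op 9 (STO M3): stack=[17] mem=[0,0,17,17]
After op 10 (push 9): stack=[17,9] mem=[0,0,17,17]
After op 11 (pop): stack=[17] mem=[0,0,17,17]
After op 12 (RCL M2): stack=[17,17] mem=[0,0,17,17]
After op 13 (RCL M3): stack=[17,17,17] mem=[0,0,17,17]
After op 14 (pop): stack=[17,17] mem=[0,0,17,17]

Answer: 17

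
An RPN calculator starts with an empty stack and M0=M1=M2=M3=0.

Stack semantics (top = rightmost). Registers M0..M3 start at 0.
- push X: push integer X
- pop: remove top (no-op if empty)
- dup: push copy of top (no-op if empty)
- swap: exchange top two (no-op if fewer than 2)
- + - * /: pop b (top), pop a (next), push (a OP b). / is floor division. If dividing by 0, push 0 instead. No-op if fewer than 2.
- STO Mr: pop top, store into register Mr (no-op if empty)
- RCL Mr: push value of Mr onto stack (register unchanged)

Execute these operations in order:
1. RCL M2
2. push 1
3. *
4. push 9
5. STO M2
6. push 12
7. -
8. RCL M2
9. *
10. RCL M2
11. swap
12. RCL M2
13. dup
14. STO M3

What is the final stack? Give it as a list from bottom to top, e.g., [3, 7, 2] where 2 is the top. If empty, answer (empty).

Answer: [9, -108, 9]

Derivation:
After op 1 (RCL M2): stack=[0] mem=[0,0,0,0]
After op 2 (push 1): stack=[0,1] mem=[0,0,0,0]
After op 3 (*): stack=[0] mem=[0,0,0,0]
After op 4 (push 9): stack=[0,9] mem=[0,0,0,0]
After op 5 (STO M2): stack=[0] mem=[0,0,9,0]
After op 6 (push 12): stack=[0,12] mem=[0,0,9,0]
After op 7 (-): stack=[-12] mem=[0,0,9,0]
After op 8 (RCL M2): stack=[-12,9] mem=[0,0,9,0]
After op 9 (*): stack=[-108] mem=[0,0,9,0]
After op 10 (RCL M2): stack=[-108,9] mem=[0,0,9,0]
After op 11 (swap): stack=[9,-108] mem=[0,0,9,0]
After op 12 (RCL M2): stack=[9,-108,9] mem=[0,0,9,0]
After op 13 (dup): stack=[9,-108,9,9] mem=[0,0,9,0]
After op 14 (STO M3): stack=[9,-108,9] mem=[0,0,9,9]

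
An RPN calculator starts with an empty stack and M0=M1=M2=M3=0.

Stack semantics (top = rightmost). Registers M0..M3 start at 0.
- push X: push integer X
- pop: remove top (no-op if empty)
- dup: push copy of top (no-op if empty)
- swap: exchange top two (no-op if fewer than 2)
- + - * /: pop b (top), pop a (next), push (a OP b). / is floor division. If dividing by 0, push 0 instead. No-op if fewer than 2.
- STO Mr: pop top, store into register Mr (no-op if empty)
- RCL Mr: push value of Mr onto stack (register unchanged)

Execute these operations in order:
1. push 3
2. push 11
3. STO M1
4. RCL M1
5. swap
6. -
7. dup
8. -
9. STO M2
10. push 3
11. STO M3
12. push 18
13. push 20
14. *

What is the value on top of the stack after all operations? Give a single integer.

Answer: 360

Derivation:
After op 1 (push 3): stack=[3] mem=[0,0,0,0]
After op 2 (push 11): stack=[3,11] mem=[0,0,0,0]
After op 3 (STO M1): stack=[3] mem=[0,11,0,0]
After op 4 (RCL M1): stack=[3,11] mem=[0,11,0,0]
After op 5 (swap): stack=[11,3] mem=[0,11,0,0]
After op 6 (-): stack=[8] mem=[0,11,0,0]
After op 7 (dup): stack=[8,8] mem=[0,11,0,0]
After op 8 (-): stack=[0] mem=[0,11,0,0]
After op 9 (STO M2): stack=[empty] mem=[0,11,0,0]
After op 10 (push 3): stack=[3] mem=[0,11,0,0]
After op 11 (STO M3): stack=[empty] mem=[0,11,0,3]
After op 12 (push 18): stack=[18] mem=[0,11,0,3]
After op 13 (push 20): stack=[18,20] mem=[0,11,0,3]
After op 14 (*): stack=[360] mem=[0,11,0,3]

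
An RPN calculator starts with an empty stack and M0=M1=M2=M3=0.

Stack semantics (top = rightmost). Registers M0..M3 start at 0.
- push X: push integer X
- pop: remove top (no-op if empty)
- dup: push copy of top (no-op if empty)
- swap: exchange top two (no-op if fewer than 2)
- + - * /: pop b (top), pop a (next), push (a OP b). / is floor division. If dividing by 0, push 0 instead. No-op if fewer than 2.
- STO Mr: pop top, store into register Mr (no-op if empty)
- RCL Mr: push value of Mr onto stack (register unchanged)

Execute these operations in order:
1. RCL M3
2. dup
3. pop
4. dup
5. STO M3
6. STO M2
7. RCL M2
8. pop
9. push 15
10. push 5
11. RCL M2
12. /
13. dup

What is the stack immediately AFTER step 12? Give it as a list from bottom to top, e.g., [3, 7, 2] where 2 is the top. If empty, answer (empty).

After op 1 (RCL M3): stack=[0] mem=[0,0,0,0]
After op 2 (dup): stack=[0,0] mem=[0,0,0,0]
After op 3 (pop): stack=[0] mem=[0,0,0,0]
After op 4 (dup): stack=[0,0] mem=[0,0,0,0]
After op 5 (STO M3): stack=[0] mem=[0,0,0,0]
After op 6 (STO M2): stack=[empty] mem=[0,0,0,0]
After op 7 (RCL M2): stack=[0] mem=[0,0,0,0]
After op 8 (pop): stack=[empty] mem=[0,0,0,0]
After op 9 (push 15): stack=[15] mem=[0,0,0,0]
After op 10 (push 5): stack=[15,5] mem=[0,0,0,0]
After op 11 (RCL M2): stack=[15,5,0] mem=[0,0,0,0]
After op 12 (/): stack=[15,0] mem=[0,0,0,0]

[15, 0]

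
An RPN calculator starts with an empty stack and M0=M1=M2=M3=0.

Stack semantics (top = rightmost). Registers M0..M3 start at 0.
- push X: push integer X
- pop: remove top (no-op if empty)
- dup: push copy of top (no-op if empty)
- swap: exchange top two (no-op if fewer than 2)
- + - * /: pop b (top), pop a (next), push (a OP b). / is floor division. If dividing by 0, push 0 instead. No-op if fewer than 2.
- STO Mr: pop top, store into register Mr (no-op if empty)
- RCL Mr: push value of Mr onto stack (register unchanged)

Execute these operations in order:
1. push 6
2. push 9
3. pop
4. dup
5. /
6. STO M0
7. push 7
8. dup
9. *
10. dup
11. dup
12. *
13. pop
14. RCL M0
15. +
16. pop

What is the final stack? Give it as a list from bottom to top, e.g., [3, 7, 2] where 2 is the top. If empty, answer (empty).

Answer: (empty)

Derivation:
After op 1 (push 6): stack=[6] mem=[0,0,0,0]
After op 2 (push 9): stack=[6,9] mem=[0,0,0,0]
After op 3 (pop): stack=[6] mem=[0,0,0,0]
After op 4 (dup): stack=[6,6] mem=[0,0,0,0]
After op 5 (/): stack=[1] mem=[0,0,0,0]
After op 6 (STO M0): stack=[empty] mem=[1,0,0,0]
After op 7 (push 7): stack=[7] mem=[1,0,0,0]
After op 8 (dup): stack=[7,7] mem=[1,0,0,0]
After op 9 (*): stack=[49] mem=[1,0,0,0]
After op 10 (dup): stack=[49,49] mem=[1,0,0,0]
After op 11 (dup): stack=[49,49,49] mem=[1,0,0,0]
After op 12 (*): stack=[49,2401] mem=[1,0,0,0]
After op 13 (pop): stack=[49] mem=[1,0,0,0]
After op 14 (RCL M0): stack=[49,1] mem=[1,0,0,0]
After op 15 (+): stack=[50] mem=[1,0,0,0]
After op 16 (pop): stack=[empty] mem=[1,0,0,0]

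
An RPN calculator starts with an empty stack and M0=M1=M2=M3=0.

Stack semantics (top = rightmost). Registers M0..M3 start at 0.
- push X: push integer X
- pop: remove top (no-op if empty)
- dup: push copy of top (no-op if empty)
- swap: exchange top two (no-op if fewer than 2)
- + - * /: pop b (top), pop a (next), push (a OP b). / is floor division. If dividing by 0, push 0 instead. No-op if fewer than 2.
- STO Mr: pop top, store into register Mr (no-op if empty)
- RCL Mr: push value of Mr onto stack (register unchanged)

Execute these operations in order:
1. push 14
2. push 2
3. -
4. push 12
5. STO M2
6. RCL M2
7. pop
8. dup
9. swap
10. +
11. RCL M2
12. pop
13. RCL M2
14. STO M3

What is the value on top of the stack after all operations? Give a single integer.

After op 1 (push 14): stack=[14] mem=[0,0,0,0]
After op 2 (push 2): stack=[14,2] mem=[0,0,0,0]
After op 3 (-): stack=[12] mem=[0,0,0,0]
After op 4 (push 12): stack=[12,12] mem=[0,0,0,0]
After op 5 (STO M2): stack=[12] mem=[0,0,12,0]
After op 6 (RCL M2): stack=[12,12] mem=[0,0,12,0]
After op 7 (pop): stack=[12] mem=[0,0,12,0]
After op 8 (dup): stack=[12,12] mem=[0,0,12,0]
After op 9 (swap): stack=[12,12] mem=[0,0,12,0]
After op 10 (+): stack=[24] mem=[0,0,12,0]
After op 11 (RCL M2): stack=[24,12] mem=[0,0,12,0]
After op 12 (pop): stack=[24] mem=[0,0,12,0]
After op 13 (RCL M2): stack=[24,12] mem=[0,0,12,0]
After op 14 (STO M3): stack=[24] mem=[0,0,12,12]

Answer: 24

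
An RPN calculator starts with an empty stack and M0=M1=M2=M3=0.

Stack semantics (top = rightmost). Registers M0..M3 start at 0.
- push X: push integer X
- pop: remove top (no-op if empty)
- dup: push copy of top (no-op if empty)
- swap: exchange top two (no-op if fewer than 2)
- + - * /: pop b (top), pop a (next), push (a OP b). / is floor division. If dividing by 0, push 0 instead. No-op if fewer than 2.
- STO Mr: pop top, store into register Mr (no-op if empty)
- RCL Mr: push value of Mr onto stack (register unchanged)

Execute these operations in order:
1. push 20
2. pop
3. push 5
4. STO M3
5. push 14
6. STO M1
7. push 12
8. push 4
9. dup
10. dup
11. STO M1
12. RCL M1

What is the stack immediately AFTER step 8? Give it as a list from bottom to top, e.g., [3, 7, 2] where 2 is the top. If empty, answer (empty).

After op 1 (push 20): stack=[20] mem=[0,0,0,0]
After op 2 (pop): stack=[empty] mem=[0,0,0,0]
After op 3 (push 5): stack=[5] mem=[0,0,0,0]
After op 4 (STO M3): stack=[empty] mem=[0,0,0,5]
After op 5 (push 14): stack=[14] mem=[0,0,0,5]
After op 6 (STO M1): stack=[empty] mem=[0,14,0,5]
After op 7 (push 12): stack=[12] mem=[0,14,0,5]
After op 8 (push 4): stack=[12,4] mem=[0,14,0,5]

[12, 4]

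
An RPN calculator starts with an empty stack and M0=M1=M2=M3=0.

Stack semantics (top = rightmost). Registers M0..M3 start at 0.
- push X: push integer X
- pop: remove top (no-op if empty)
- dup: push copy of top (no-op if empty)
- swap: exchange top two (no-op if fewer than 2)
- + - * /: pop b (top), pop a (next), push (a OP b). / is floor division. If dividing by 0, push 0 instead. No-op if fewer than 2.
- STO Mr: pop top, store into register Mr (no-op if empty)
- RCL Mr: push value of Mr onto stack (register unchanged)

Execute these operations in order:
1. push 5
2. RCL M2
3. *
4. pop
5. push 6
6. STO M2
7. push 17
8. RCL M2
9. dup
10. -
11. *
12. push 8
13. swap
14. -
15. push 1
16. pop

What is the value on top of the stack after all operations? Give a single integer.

After op 1 (push 5): stack=[5] mem=[0,0,0,0]
After op 2 (RCL M2): stack=[5,0] mem=[0,0,0,0]
After op 3 (*): stack=[0] mem=[0,0,0,0]
After op 4 (pop): stack=[empty] mem=[0,0,0,0]
After op 5 (push 6): stack=[6] mem=[0,0,0,0]
After op 6 (STO M2): stack=[empty] mem=[0,0,6,0]
After op 7 (push 17): stack=[17] mem=[0,0,6,0]
After op 8 (RCL M2): stack=[17,6] mem=[0,0,6,0]
After op 9 (dup): stack=[17,6,6] mem=[0,0,6,0]
After op 10 (-): stack=[17,0] mem=[0,0,6,0]
After op 11 (*): stack=[0] mem=[0,0,6,0]
After op 12 (push 8): stack=[0,8] mem=[0,0,6,0]
After op 13 (swap): stack=[8,0] mem=[0,0,6,0]
After op 14 (-): stack=[8] mem=[0,0,6,0]
After op 15 (push 1): stack=[8,1] mem=[0,0,6,0]
After op 16 (pop): stack=[8] mem=[0,0,6,0]

Answer: 8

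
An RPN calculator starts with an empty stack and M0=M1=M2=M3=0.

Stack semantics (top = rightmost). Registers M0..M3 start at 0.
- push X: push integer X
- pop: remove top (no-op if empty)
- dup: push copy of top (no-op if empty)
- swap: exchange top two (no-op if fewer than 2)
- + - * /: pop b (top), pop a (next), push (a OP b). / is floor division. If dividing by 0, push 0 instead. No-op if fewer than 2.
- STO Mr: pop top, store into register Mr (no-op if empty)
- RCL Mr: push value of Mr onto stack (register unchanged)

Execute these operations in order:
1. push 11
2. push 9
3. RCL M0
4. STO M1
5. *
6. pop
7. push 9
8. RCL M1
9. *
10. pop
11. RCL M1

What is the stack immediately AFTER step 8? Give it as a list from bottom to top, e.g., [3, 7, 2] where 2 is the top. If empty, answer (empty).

After op 1 (push 11): stack=[11] mem=[0,0,0,0]
After op 2 (push 9): stack=[11,9] mem=[0,0,0,0]
After op 3 (RCL M0): stack=[11,9,0] mem=[0,0,0,0]
After op 4 (STO M1): stack=[11,9] mem=[0,0,0,0]
After op 5 (*): stack=[99] mem=[0,0,0,0]
After op 6 (pop): stack=[empty] mem=[0,0,0,0]
After op 7 (push 9): stack=[9] mem=[0,0,0,0]
After op 8 (RCL M1): stack=[9,0] mem=[0,0,0,0]

[9, 0]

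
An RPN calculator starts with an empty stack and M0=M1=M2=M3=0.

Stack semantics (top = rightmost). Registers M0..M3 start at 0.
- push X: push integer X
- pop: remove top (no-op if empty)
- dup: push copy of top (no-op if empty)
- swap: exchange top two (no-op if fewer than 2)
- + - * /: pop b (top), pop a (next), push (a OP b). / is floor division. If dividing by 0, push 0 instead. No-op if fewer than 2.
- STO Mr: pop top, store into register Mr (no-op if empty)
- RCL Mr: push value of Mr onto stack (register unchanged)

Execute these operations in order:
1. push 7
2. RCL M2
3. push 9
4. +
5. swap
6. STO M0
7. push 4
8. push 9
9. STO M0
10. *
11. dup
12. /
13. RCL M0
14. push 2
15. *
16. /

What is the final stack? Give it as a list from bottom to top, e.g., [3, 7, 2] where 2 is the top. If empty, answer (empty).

Answer: [0]

Derivation:
After op 1 (push 7): stack=[7] mem=[0,0,0,0]
After op 2 (RCL M2): stack=[7,0] mem=[0,0,0,0]
After op 3 (push 9): stack=[7,0,9] mem=[0,0,0,0]
After op 4 (+): stack=[7,9] mem=[0,0,0,0]
After op 5 (swap): stack=[9,7] mem=[0,0,0,0]
After op 6 (STO M0): stack=[9] mem=[7,0,0,0]
After op 7 (push 4): stack=[9,4] mem=[7,0,0,0]
After op 8 (push 9): stack=[9,4,9] mem=[7,0,0,0]
After op 9 (STO M0): stack=[9,4] mem=[9,0,0,0]
After op 10 (*): stack=[36] mem=[9,0,0,0]
After op 11 (dup): stack=[36,36] mem=[9,0,0,0]
After op 12 (/): stack=[1] mem=[9,0,0,0]
After op 13 (RCL M0): stack=[1,9] mem=[9,0,0,0]
After op 14 (push 2): stack=[1,9,2] mem=[9,0,0,0]
After op 15 (*): stack=[1,18] mem=[9,0,0,0]
After op 16 (/): stack=[0] mem=[9,0,0,0]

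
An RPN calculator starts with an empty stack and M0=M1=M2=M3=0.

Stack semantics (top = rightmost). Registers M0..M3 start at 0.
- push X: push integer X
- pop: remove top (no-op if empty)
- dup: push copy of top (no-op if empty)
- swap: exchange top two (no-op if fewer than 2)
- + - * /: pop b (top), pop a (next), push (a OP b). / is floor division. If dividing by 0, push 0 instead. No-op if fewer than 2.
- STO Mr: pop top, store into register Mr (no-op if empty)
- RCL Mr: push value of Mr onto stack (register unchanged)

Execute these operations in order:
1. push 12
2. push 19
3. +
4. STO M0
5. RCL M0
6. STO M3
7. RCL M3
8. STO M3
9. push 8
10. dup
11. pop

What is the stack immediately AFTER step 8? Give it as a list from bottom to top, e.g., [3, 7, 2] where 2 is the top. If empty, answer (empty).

After op 1 (push 12): stack=[12] mem=[0,0,0,0]
After op 2 (push 19): stack=[12,19] mem=[0,0,0,0]
After op 3 (+): stack=[31] mem=[0,0,0,0]
After op 4 (STO M0): stack=[empty] mem=[31,0,0,0]
After op 5 (RCL M0): stack=[31] mem=[31,0,0,0]
After op 6 (STO M3): stack=[empty] mem=[31,0,0,31]
After op 7 (RCL M3): stack=[31] mem=[31,0,0,31]
After op 8 (STO M3): stack=[empty] mem=[31,0,0,31]

(empty)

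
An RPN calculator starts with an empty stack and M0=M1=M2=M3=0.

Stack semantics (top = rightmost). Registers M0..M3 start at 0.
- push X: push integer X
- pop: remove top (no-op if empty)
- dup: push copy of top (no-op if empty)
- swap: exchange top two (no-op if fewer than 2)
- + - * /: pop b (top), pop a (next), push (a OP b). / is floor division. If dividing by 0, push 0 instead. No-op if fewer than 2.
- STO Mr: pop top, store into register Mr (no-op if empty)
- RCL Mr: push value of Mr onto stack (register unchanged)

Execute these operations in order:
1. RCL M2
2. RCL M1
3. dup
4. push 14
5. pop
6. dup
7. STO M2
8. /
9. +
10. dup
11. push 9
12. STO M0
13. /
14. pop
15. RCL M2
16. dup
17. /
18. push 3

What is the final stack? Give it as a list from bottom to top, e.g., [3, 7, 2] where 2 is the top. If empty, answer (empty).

Answer: [0, 3]

Derivation:
After op 1 (RCL M2): stack=[0] mem=[0,0,0,0]
After op 2 (RCL M1): stack=[0,0] mem=[0,0,0,0]
After op 3 (dup): stack=[0,0,0] mem=[0,0,0,0]
After op 4 (push 14): stack=[0,0,0,14] mem=[0,0,0,0]
After op 5 (pop): stack=[0,0,0] mem=[0,0,0,0]
After op 6 (dup): stack=[0,0,0,0] mem=[0,0,0,0]
After op 7 (STO M2): stack=[0,0,0] mem=[0,0,0,0]
After op 8 (/): stack=[0,0] mem=[0,0,0,0]
After op 9 (+): stack=[0] mem=[0,0,0,0]
After op 10 (dup): stack=[0,0] mem=[0,0,0,0]
After op 11 (push 9): stack=[0,0,9] mem=[0,0,0,0]
After op 12 (STO M0): stack=[0,0] mem=[9,0,0,0]
After op 13 (/): stack=[0] mem=[9,0,0,0]
After op 14 (pop): stack=[empty] mem=[9,0,0,0]
After op 15 (RCL M2): stack=[0] mem=[9,0,0,0]
After op 16 (dup): stack=[0,0] mem=[9,0,0,0]
After op 17 (/): stack=[0] mem=[9,0,0,0]
After op 18 (push 3): stack=[0,3] mem=[9,0,0,0]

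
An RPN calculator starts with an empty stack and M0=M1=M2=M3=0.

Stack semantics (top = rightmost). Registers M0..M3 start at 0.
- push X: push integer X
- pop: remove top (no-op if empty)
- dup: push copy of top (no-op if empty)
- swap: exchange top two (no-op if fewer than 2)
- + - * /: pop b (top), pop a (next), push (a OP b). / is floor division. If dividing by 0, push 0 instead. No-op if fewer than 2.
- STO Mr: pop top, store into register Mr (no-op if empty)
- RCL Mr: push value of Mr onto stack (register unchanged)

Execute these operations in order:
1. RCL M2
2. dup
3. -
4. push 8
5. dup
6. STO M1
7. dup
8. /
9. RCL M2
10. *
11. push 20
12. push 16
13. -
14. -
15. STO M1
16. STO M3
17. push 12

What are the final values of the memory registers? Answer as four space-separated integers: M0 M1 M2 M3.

After op 1 (RCL M2): stack=[0] mem=[0,0,0,0]
After op 2 (dup): stack=[0,0] mem=[0,0,0,0]
After op 3 (-): stack=[0] mem=[0,0,0,0]
After op 4 (push 8): stack=[0,8] mem=[0,0,0,0]
After op 5 (dup): stack=[0,8,8] mem=[0,0,0,0]
After op 6 (STO M1): stack=[0,8] mem=[0,8,0,0]
After op 7 (dup): stack=[0,8,8] mem=[0,8,0,0]
After op 8 (/): stack=[0,1] mem=[0,8,0,0]
After op 9 (RCL M2): stack=[0,1,0] mem=[0,8,0,0]
After op 10 (*): stack=[0,0] mem=[0,8,0,0]
After op 11 (push 20): stack=[0,0,20] mem=[0,8,0,0]
After op 12 (push 16): stack=[0,0,20,16] mem=[0,8,0,0]
After op 13 (-): stack=[0,0,4] mem=[0,8,0,0]
After op 14 (-): stack=[0,-4] mem=[0,8,0,0]
After op 15 (STO M1): stack=[0] mem=[0,-4,0,0]
After op 16 (STO M3): stack=[empty] mem=[0,-4,0,0]
After op 17 (push 12): stack=[12] mem=[0,-4,0,0]

Answer: 0 -4 0 0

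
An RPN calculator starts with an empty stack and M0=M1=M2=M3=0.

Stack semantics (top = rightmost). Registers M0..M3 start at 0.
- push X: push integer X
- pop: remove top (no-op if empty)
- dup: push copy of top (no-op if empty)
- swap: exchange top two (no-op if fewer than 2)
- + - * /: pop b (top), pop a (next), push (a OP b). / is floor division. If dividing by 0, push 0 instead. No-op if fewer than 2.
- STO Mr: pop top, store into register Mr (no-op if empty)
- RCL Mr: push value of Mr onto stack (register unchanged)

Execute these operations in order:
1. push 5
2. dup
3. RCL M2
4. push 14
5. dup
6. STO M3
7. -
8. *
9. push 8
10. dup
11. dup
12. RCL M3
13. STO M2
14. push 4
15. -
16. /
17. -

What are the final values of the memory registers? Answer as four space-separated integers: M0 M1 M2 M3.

After op 1 (push 5): stack=[5] mem=[0,0,0,0]
After op 2 (dup): stack=[5,5] mem=[0,0,0,0]
After op 3 (RCL M2): stack=[5,5,0] mem=[0,0,0,0]
After op 4 (push 14): stack=[5,5,0,14] mem=[0,0,0,0]
After op 5 (dup): stack=[5,5,0,14,14] mem=[0,0,0,0]
After op 6 (STO M3): stack=[5,5,0,14] mem=[0,0,0,14]
After op 7 (-): stack=[5,5,-14] mem=[0,0,0,14]
After op 8 (*): stack=[5,-70] mem=[0,0,0,14]
After op 9 (push 8): stack=[5,-70,8] mem=[0,0,0,14]
After op 10 (dup): stack=[5,-70,8,8] mem=[0,0,0,14]
After op 11 (dup): stack=[5,-70,8,8,8] mem=[0,0,0,14]
After op 12 (RCL M3): stack=[5,-70,8,8,8,14] mem=[0,0,0,14]
After op 13 (STO M2): stack=[5,-70,8,8,8] mem=[0,0,14,14]
After op 14 (push 4): stack=[5,-70,8,8,8,4] mem=[0,0,14,14]
After op 15 (-): stack=[5,-70,8,8,4] mem=[0,0,14,14]
After op 16 (/): stack=[5,-70,8,2] mem=[0,0,14,14]
After op 17 (-): stack=[5,-70,6] mem=[0,0,14,14]

Answer: 0 0 14 14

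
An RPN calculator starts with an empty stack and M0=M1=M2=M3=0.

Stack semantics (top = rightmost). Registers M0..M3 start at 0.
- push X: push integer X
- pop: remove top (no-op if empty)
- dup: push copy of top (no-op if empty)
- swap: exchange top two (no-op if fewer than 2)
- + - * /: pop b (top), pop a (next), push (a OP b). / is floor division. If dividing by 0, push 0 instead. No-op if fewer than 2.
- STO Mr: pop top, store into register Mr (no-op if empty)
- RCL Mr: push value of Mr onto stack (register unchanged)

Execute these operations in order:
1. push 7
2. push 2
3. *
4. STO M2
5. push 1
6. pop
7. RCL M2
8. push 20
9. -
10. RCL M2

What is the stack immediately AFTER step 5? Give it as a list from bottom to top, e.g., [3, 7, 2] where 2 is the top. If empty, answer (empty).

After op 1 (push 7): stack=[7] mem=[0,0,0,0]
After op 2 (push 2): stack=[7,2] mem=[0,0,0,0]
After op 3 (*): stack=[14] mem=[0,0,0,0]
After op 4 (STO M2): stack=[empty] mem=[0,0,14,0]
After op 5 (push 1): stack=[1] mem=[0,0,14,0]

[1]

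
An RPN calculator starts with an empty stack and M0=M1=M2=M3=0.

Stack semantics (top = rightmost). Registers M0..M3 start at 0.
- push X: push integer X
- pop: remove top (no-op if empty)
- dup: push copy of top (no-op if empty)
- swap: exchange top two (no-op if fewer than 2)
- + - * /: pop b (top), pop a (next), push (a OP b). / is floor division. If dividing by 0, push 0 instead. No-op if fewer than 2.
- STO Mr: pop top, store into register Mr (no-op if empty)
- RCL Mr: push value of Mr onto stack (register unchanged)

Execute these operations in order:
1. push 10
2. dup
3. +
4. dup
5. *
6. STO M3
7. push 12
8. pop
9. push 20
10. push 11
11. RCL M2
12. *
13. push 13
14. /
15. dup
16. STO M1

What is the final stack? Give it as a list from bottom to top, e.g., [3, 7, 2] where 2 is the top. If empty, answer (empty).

After op 1 (push 10): stack=[10] mem=[0,0,0,0]
After op 2 (dup): stack=[10,10] mem=[0,0,0,0]
After op 3 (+): stack=[20] mem=[0,0,0,0]
After op 4 (dup): stack=[20,20] mem=[0,0,0,0]
After op 5 (*): stack=[400] mem=[0,0,0,0]
After op 6 (STO M3): stack=[empty] mem=[0,0,0,400]
After op 7 (push 12): stack=[12] mem=[0,0,0,400]
After op 8 (pop): stack=[empty] mem=[0,0,0,400]
After op 9 (push 20): stack=[20] mem=[0,0,0,400]
After op 10 (push 11): stack=[20,11] mem=[0,0,0,400]
After op 11 (RCL M2): stack=[20,11,0] mem=[0,0,0,400]
After op 12 (*): stack=[20,0] mem=[0,0,0,400]
After op 13 (push 13): stack=[20,0,13] mem=[0,0,0,400]
After op 14 (/): stack=[20,0] mem=[0,0,0,400]
After op 15 (dup): stack=[20,0,0] mem=[0,0,0,400]
After op 16 (STO M1): stack=[20,0] mem=[0,0,0,400]

Answer: [20, 0]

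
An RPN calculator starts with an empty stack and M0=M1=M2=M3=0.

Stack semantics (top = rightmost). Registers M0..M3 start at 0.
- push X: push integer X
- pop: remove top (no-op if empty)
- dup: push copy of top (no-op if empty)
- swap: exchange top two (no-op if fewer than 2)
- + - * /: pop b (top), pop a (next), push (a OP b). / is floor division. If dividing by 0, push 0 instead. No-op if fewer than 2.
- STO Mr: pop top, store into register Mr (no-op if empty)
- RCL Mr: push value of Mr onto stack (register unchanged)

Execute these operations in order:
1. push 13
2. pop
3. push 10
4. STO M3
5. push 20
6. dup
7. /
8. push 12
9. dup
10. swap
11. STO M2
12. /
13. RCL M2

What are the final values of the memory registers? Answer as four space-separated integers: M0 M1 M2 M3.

Answer: 0 0 12 10

Derivation:
After op 1 (push 13): stack=[13] mem=[0,0,0,0]
After op 2 (pop): stack=[empty] mem=[0,0,0,0]
After op 3 (push 10): stack=[10] mem=[0,0,0,0]
After op 4 (STO M3): stack=[empty] mem=[0,0,0,10]
After op 5 (push 20): stack=[20] mem=[0,0,0,10]
After op 6 (dup): stack=[20,20] mem=[0,0,0,10]
After op 7 (/): stack=[1] mem=[0,0,0,10]
After op 8 (push 12): stack=[1,12] mem=[0,0,0,10]
After op 9 (dup): stack=[1,12,12] mem=[0,0,0,10]
After op 10 (swap): stack=[1,12,12] mem=[0,0,0,10]
After op 11 (STO M2): stack=[1,12] mem=[0,0,12,10]
After op 12 (/): stack=[0] mem=[0,0,12,10]
After op 13 (RCL M2): stack=[0,12] mem=[0,0,12,10]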